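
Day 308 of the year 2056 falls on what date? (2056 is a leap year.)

November 3, 2056

January has 31 days (308 − 31 = 277 remain).
February has 29 days (277 − 29 = 248 remain).
March has 31 days (248 − 31 = 217 remain).
April has 30 days (217 − 30 = 187 remain).
May has 31 days (187 − 31 = 156 remain).
June has 30 days (156 − 30 = 126 remain).
July has 31 days (126 − 31 = 95 remain).
August has 31 days (95 − 31 = 64 remain).
September has 30 days (64 − 30 = 34 remain).
October has 31 days (34 − 31 = 3 remain).
3 into November → November 3.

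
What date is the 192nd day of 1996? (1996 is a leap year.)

10 July 1996

January has 31 days (192 − 31 = 161 remain).
February has 29 days (161 − 29 = 132 remain).
March has 31 days (132 − 31 = 101 remain).
April has 30 days (101 − 30 = 71 remain).
May has 31 days (71 − 31 = 40 remain).
June has 30 days (40 − 30 = 10 remain).
10 into July → July 10.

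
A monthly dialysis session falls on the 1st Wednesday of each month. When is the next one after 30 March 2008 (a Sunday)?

2 April 2008

March 2008 starts on a Saturday, so its 1st Wednesday is 5 March 2008 (4 days in).
That is not after 30 March 2008, so look at April 2008.
April 2008 starts on a Tuesday, so its 1st Wednesday is 2 April 2008 (1 day in).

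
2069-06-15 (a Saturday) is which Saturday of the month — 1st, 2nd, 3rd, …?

3rd

Day 15 falls in week ⌈15/7⌉ of the month.
Days 1–7 hold the 1st Saturday, 8–14 the 2nd, 15–21 the 3rd, 22–28 the 4th, 29–31 the 5th.
15 is in the range for the 3rd.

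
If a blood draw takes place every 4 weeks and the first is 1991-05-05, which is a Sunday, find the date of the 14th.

The 14th occurrence is 13 intervals after the first: 13 × 28 = 364 days after 1991-05-05.
May has 31 days — 26 days to the end of May leaves 338.
June has 30 days (308 left).
July has 31 days (277 left).
August has 31 days (246 left).
September has 30 days (216 left).
October has 31 days (185 left).
November has 30 days (155 left).
December has 31 days (124 left).
January has 31 days (93 left).
February has 29 days (64 left).
March has 31 days (33 left).
April has 30 days (3 left).
3 days into May → 1992-05-03.

1992-05-03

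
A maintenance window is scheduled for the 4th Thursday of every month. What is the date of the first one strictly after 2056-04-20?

2056-04-27

April 2056 starts on a Saturday; its first Thursday is the 6th, so the 4th Thursday is the 27th — 2056-04-27.
2056-04-27 is after 2056-04-20, so that is the next one.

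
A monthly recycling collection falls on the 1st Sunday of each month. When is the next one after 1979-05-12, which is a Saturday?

1979-06-03

May 1979 starts on a Tuesday, so its 1st Sunday is 1979-05-06 (5 days in).
That is not after 1979-05-12, so look at June 1979.
June 1979 starts on a Friday, so its 1st Sunday is 1979-06-03 (2 days in).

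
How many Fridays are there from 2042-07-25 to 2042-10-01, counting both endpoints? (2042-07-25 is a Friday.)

10

2042-07-25 is a Friday; the first Friday on or after it is 2042-07-25.
From 2042-07-25 to 2042-10-01: 6 + 31 + 30 + 1 = 68 days (rest of July, August, September, October).
68 ÷ 7 = 9 full weeks with remainder 5, so 9 more Fridays after the first → 10.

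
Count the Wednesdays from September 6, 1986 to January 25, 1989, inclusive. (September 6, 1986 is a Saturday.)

125

September 6, 1986 is a Saturday; the first Wednesday on or after it is September 10, 1986 (4 days later).
From September 10, 1986 to January 25, 1989: 112 + 365 + 366 + 25 = 868 days (rest of 1986, 1987, 1988, to January 25, 1989 in 1989).
868 ÷ 7 = 124 full weeks with remainder 0, so 124 more Wednesdays after the first → 125.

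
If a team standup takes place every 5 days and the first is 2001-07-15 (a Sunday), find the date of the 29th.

The 29th occurrence is 28 intervals after the first: 28 × 5 = 140 days after 2001-07-15.
July has 31 days — 16 days to the end of July leaves 124.
August has 31 days (93 left).
September has 30 days (63 left).
October has 31 days (32 left).
November has 30 days (2 left).
2 days into December → 2001-12-02.

2001-12-02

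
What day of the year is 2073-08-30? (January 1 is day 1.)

242

Days in months before August: 31 + 28 + 31 + 30 + 31 + 30 + 31 = 212.
Plus 30 days into August → day 242.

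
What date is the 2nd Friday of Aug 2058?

Aug 9, 2058

Aug 2058 begins on a Thursday, so the first Friday is Aug 2 (1 day later).
The 2nd Friday is 1 weeks later: 2 + 7 = 9.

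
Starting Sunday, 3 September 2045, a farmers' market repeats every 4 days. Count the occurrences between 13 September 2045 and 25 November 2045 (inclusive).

Occurrences land 4·i days after 3 September 2045 for i = 0, 1, 2, …
13 September 2045 is 10 days after the start; 10 ÷ 4 = 2 remainder 2; since the remainder is 2, round up to i = 3. First occurrence in the window: #4 on 15 September 2045 (3×4 = 12 days in).
25 November 2045 is 83 days after the start; 83 ÷ 4 = 20 remainder 3. Last occurrence in the window: #21 on 22 November 2045.
Occurrences #4 through #21: 18 in total.

18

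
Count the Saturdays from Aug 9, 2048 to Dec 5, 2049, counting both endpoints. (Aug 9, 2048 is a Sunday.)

69

Aug 9, 2048 is a Sunday; the first Saturday on or after it is Aug 15, 2048 (6 days later).
From Aug 15, 2048 to Dec 5, 2049: 138 + 339 = 477 days (rest of 2048, to Dec 5, 2049 in 2049).
477 ÷ 7 = 68 full weeks with remainder 1, so 68 more Saturdays after the first → 69.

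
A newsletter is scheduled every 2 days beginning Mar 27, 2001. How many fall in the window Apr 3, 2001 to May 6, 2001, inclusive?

Occurrences land 2·i days after Mar 27, 2001 for i = 0, 1, 2, …
Apr 3, 2001 is 7 days after the start; 7 ÷ 2 = 3 remainder 1; since the remainder is 1, round up to i = 4. First occurrence in the window: #5 on Apr 4, 2001 (4×2 = 8 days in).
May 6, 2001 is 40 days after the start; 40 ÷ 2 = 20 remainder 0. Last occurrence in the window: #21 on May 6, 2001.
Occurrences #5 through #21: 17 in total.

17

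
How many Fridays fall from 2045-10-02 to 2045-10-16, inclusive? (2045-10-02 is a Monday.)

2045-10-02 is a Monday; the first Friday on or after it is 2045-10-06 (4 days later).
From 2045-10-06 to 2045-10-16 is 16 − 6 = 10 days.
10 ÷ 7 = 1 full weeks with remainder 3, so 1 more Fridays after the first → 2.

2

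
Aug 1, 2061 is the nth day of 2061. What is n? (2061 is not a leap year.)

213

Days in months before Aug: 31 + 28 + 31 + 30 + 31 + 30 + 31 = 212.
Plus 1 day into Aug → day 213.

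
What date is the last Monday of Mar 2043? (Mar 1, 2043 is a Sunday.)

Mar 2043 begins on a Sunday, so the first Monday is Mar 2 (1 day later).
Mar 2043 has 31 days. Adding weeks: 2, 9, 16, 23, 30 — the last one ≤ 31 is the 30th.

Mar 30, 2043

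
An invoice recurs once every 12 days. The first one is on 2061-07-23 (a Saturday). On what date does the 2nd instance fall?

The 2nd occurrence is 1 interval after the first: 1 × 12 = 12 days after 2061-07-23.
July has 31 days — 8 days to the end of July leaves 4.
4 days into August → 2061-08-04.

2061-08-04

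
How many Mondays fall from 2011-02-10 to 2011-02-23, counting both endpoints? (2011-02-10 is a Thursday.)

2011-02-10 is a Thursday; the first Monday on or after it is 2011-02-14 (4 days later).
From 2011-02-14 to 2011-02-23 is 23 − 14 = 9 days.
9 ÷ 7 = 1 full weeks with remainder 2, so 1 more Mondays after the first → 2.

2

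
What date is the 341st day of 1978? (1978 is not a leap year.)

January has 31 days (341 − 31 = 310 remain).
February has 28 days (310 − 28 = 282 remain).
March has 31 days (282 − 31 = 251 remain).
April has 30 days (251 − 30 = 221 remain).
May has 31 days (221 − 31 = 190 remain).
June has 30 days (190 − 30 = 160 remain).
July has 31 days (160 − 31 = 129 remain).
August has 31 days (129 − 31 = 98 remain).
September has 30 days (98 − 30 = 68 remain).
October has 31 days (68 − 31 = 37 remain).
November has 30 days (37 − 30 = 7 remain).
7 into December → December 7.

7 December 1978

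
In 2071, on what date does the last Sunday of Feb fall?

Feb 2071 begins on a Sunday, so the first Sunday is Feb 1.
Feb 2071 has 28 days. Adding weeks: 1, 8, 15, 22 — the last one ≤ 28 is the 22nd.

Feb 22, 2071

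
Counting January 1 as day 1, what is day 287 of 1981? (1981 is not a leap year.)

January has 31 days (287 − 31 = 256 remain).
February has 28 days (256 − 28 = 228 remain).
March has 31 days (228 − 31 = 197 remain).
April has 30 days (197 − 30 = 167 remain).
May has 31 days (167 − 31 = 136 remain).
June has 30 days (136 − 30 = 106 remain).
July has 31 days (106 − 31 = 75 remain).
August has 31 days (75 − 31 = 44 remain).
September has 30 days (44 − 30 = 14 remain).
14 into October → October 14.

October 14, 1981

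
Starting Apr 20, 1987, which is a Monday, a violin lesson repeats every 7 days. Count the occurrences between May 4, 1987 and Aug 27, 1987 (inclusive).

Occurrences land 7·i days after Apr 20, 1987 for i = 0, 1, 2, …
May 4, 1987 is 14 days after the start; 14 ÷ 7 = 2 remainder 0. First occurrence in the window: #3 on May 4, 1987 (2×7 = 14 days in).
Aug 27, 1987 is 129 days after the start; 129 ÷ 7 = 18 remainder 3. Last occurrence in the window: #19 on Aug 24, 1987.
Occurrences #3 through #19: 17 in total.

17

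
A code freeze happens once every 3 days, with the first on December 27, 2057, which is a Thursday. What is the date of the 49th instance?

The 49th occurrence is 48 intervals after the first: 48 × 3 = 144 days after December 27, 2057.
December has 31 days — 4 days to the end of December leaves 140.
January has 31 days (109 left).
February has 28 days (81 left).
March has 31 days (50 left).
April has 30 days (20 left).
20 days into May → May 20, 2058.

May 20, 2058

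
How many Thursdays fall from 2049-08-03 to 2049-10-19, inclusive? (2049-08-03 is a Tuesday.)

11

2049-08-03 is a Tuesday; the first Thursday on or after it is 2049-08-05 (2 days later).
From 2049-08-05 to 2049-10-19: 26 + 30 + 19 = 75 days (rest of August, September, October).
75 ÷ 7 = 10 full weeks with remainder 5, so 10 more Thursdays after the first → 11.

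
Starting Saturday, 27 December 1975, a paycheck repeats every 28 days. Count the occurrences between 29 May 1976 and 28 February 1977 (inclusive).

Occurrences land 28·i days after 27 December 1975 for i = 0, 1, 2, …
29 May 1976 is 154 days after the start; 154 ÷ 28 = 5 remainder 14; since the remainder is 14, round up to i = 6. First occurrence in the window: #7 on 12 June 1976 (6×28 = 168 days in).
28 February 1977 is 429 days after the start; 429 ÷ 28 = 15 remainder 9. Last occurrence in the window: #16 on 19 February 1977.
Occurrences #7 through #16: 10 in total.

10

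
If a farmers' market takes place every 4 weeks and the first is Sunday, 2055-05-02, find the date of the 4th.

The 4th occurrence is 3 intervals after the first: 3 × 28 = 84 days after 2055-05-02.
May has 31 days — 29 days to the end of May leaves 55.
June has 30 days (25 left).
25 days into July → 2055-07-25.

2055-07-25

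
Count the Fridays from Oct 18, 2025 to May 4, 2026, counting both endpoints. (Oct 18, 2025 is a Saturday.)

Oct 18, 2025 is a Saturday; the first Friday on or after it is Oct 24, 2025 (6 days later).
From Oct 24, 2025 to May 4, 2026: 7 + 30 + 31 + 31 + 28 + 31 + 30 + 4 = 192 days (rest of Oct, Nov, Dec, Jan, Feb, Mar, Apr, May).
192 ÷ 7 = 27 full weeks with remainder 3, so 27 more Fridays after the first → 28.

28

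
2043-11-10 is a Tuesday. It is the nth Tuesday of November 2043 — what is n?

2nd

Day 10 falls in week ⌈10/7⌉ of the month.
Days 1–7 hold the 1st Tuesday, 8–14 the 2nd, 15–21 the 3rd, 22–28 the 4th, 29–31 the 5th.
10 is in the range for the 2nd.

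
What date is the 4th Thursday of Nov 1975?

Nov 1975 begins on a Saturday, so the first Thursday is Nov 6 (5 days later).
The 4th Thursday is 3 weeks later: 6 + 21 = 27.

Nov 27, 1975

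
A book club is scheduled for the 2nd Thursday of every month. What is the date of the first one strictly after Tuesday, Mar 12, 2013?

Mar 14, 2013

Mar 2013 starts on a Friday; its first Thursday is the 7th, so the 2nd Thursday is the 14th — Mar 14, 2013.
Mar 14, 2013 is after Mar 12, 2013, so that is the next one.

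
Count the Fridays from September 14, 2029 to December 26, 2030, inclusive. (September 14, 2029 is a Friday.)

September 14, 2029 is a Friday; the first Friday on or after it is September 14, 2029.
From September 14, 2029 to December 26, 2030: 108 + 360 = 468 days (rest of 2029, to December 26, 2030 in 2030).
468 ÷ 7 = 66 full weeks with remainder 6, so 66 more Fridays after the first → 67.

67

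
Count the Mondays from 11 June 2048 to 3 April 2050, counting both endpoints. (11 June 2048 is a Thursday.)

11 June 2048 is a Thursday; the first Monday on or after it is 15 June 2048 (4 days later).
From 15 June 2048 to 3 April 2050: 199 + 365 + 93 = 657 days (rest of 2048, 2049, to 3 April 2050 in 2050).
657 ÷ 7 = 93 full weeks with remainder 6, so 93 more Mondays after the first → 94.

94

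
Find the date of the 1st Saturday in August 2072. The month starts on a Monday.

6 August 2072

August 2072 begins on a Monday, so the first Saturday is August 6 (5 days later).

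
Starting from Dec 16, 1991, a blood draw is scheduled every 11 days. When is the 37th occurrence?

Jan 15, 1993

The 37th occurrence is 36 intervals after the first: 36 × 11 = 396 days after Dec 16, 1991.
Dec has 31 days — 15 days to the end of Dec leaves 381.
Jan has 31 days (350 left).
Feb has 29 days (321 left).
Mar has 31 days (290 left).
Apr has 30 days (260 left).
May has 31 days (229 left).
Jun has 30 days (199 left).
Jul has 31 days (168 left).
Aug has 31 days (137 left).
Sep has 30 days (107 left).
Oct has 31 days (76 left).
Nov has 30 days (46 left).
Dec has 31 days (15 left).
15 days into Jan → Jan 15, 1993.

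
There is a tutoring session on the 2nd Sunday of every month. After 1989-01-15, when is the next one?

January 1989 starts on a Sunday; its first Sunday is the 1st, so the 2nd Sunday is the 8th — 1989-01-08.
That is not after 1989-01-15, so look at February 1989.
February 1989 starts on a Wednesday; its first Sunday is the 5th, so the 2nd Sunday is the 12th — 1989-02-12.

1989-02-12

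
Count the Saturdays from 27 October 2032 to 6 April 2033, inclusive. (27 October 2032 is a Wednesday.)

27 October 2032 is a Wednesday; the first Saturday on or after it is 30 October 2032 (3 days later).
From 30 October 2032 to 6 April 2033: 1 + 30 + 31 + 31 + 28 + 31 + 6 = 158 days (rest of October, November, December, January, February, March, April).
158 ÷ 7 = 22 full weeks with remainder 4, so 22 more Saturdays after the first → 23.

23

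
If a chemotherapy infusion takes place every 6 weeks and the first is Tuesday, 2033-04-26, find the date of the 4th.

The 4th occurrence is 3 intervals after the first: 3 × 42 = 126 days after 2033-04-26.
April has 30 days — 4 days to the end of April leaves 122.
May has 31 days (91 left).
June has 30 days (61 left).
July has 31 days (30 left).
30 days into August → 2033-08-30.

2033-08-30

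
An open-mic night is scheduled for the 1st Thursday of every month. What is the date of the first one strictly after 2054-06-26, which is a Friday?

June 2054 starts on a Monday, so its 1st Thursday is 2054-06-04 (3 days in).
That is not after 2054-06-26, so look at July 2054.
July 2054 starts on a Wednesday, so its 1st Thursday is 2054-07-02 (1 day in).

2054-07-02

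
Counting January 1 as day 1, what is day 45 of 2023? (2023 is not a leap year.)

January has 31 days (45 − 31 = 14 remain).
14 into February → February 14.

2023-02-14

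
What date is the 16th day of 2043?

2043-01-16

16 into January → January 16.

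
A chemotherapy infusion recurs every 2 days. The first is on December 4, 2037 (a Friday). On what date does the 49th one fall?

March 10, 2038

The 49th occurrence is 48 intervals after the first: 48 × 2 = 96 days after December 4, 2037.
December has 31 days — 27 days to the end of December leaves 69.
January has 31 days (38 left).
February has 28 days (10 left).
10 days into March → March 10, 2038.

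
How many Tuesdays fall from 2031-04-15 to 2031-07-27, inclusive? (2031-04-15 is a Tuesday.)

2031-04-15 is a Tuesday; the first Tuesday on or after it is 2031-04-15.
From 2031-04-15 to 2031-07-27: 15 + 31 + 30 + 27 = 103 days (rest of April, May, June, July).
103 ÷ 7 = 14 full weeks with remainder 5, so 14 more Tuesdays after the first → 15.

15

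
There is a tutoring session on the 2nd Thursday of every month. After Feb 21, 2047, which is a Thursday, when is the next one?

Feb 2047 starts on a Friday; its first Thursday is the 7th, so the 2nd Thursday is the 14th — Feb 14, 2047.
That is not after Feb 21, 2047, so look at Mar 2047.
Mar 2047 starts on a Friday; its first Thursday is the 7th, so the 2nd Thursday is the 14th — Mar 14, 2047.

Mar 14, 2047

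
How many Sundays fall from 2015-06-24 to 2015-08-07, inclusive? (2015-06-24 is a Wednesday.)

6

2015-06-24 is a Wednesday; the first Sunday on or after it is 2015-06-28 (4 days later).
From 2015-06-28 to 2015-08-07: 2 + 31 + 7 = 40 days (rest of June, July, August).
40 ÷ 7 = 5 full weeks with remainder 5, so 5 more Sundays after the first → 6.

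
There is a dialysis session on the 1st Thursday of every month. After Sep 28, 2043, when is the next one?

Oct 1, 2043

Sep 2043 starts on a Tuesday, so its 1st Thursday is Sep 3, 2043 (2 days in).
That is not after Sep 28, 2043, so look at Oct 2043.
Oct 2043 starts on a Thursday, so its 1st Thursday is Oct 1, 2043.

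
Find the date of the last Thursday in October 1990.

25 October 1990

The first Thursday of October 1990 is October 4.
October 1990 has 31 days. Adding weeks: 4, 11, 18, 25 — the last one ≤ 31 is the 25th.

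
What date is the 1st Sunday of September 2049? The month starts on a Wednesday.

September 2049 begins on a Wednesday, so the first Sunday is September 5 (4 days later).

2049-09-05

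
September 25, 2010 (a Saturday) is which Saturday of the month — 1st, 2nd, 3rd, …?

Day 25 falls in week ⌈25/7⌉ of the month.
Days 1–7 hold the 1st Saturday, 8–14 the 2nd, 15–21 the 3rd, 22–28 the 4th, 29–31 the 5th.
25 is in the range for the 4th.

4th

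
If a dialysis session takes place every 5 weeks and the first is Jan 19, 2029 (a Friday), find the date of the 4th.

The 4th occurrence is 3 intervals after the first: 3 × 35 = 105 days after Jan 19, 2029.
Jan has 31 days — 12 days to the end of Jan leaves 93.
Feb has 28 days (65 left).
Mar has 31 days (34 left).
Apr has 30 days (4 left).
4 days into May → May 4, 2029.

May 4, 2029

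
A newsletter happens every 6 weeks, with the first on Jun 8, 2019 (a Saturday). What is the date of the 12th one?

The 12th occurrence is 11 intervals after the first: 11 × 42 = 462 days after Jun 8, 2019.
Jun has 30 days — 22 days to the end of Jun leaves 440.
From end of Jun to end of 2019 is 184 days (256 left).
Jan has 31 days (225 left).
Feb has 29 days (196 left).
Mar has 31 days (165 left).
Apr has 30 days (135 left).
May has 31 days (104 left).
Jun has 30 days (74 left).
Jul has 31 days (43 left).
Aug has 31 days (12 left).
12 days into Sep → Sep 12, 2020.

Sep 12, 2020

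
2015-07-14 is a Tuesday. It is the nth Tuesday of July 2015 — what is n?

2nd

Day 14 falls in week ⌈14/7⌉ of the month.
Days 1–7 hold the 1st Tuesday, 8–14 the 2nd, 15–21 the 3rd, 22–28 the 4th, 29–31 the 5th.
14 is in the range for the 2nd.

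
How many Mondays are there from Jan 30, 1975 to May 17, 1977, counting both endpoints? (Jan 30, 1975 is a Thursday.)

Jan 30, 1975 is a Thursday; the first Monday on or after it is Feb 3, 1975 (4 days later).
From Feb 3, 1975 to May 17, 1977: 331 + 366 + 137 = 834 days (rest of 1975, 1976, to May 17, 1977 in 1977).
834 ÷ 7 = 119 full weeks with remainder 1, so 119 more Mondays after the first → 120.

120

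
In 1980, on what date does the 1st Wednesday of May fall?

May 1980 begins on a Thursday, so the first Wednesday is May 7 (6 days later).

May 7, 1980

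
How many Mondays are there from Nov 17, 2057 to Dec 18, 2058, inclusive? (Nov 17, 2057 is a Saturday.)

Nov 17, 2057 is a Saturday; the first Monday on or after it is Nov 19, 2057 (2 days later).
From Nov 19, 2057 to Dec 18, 2058: 42 + 352 = 394 days (rest of 2057, to Dec 18, 2058 in 2058).
394 ÷ 7 = 56 full weeks with remainder 2, so 56 more Mondays after the first → 57.

57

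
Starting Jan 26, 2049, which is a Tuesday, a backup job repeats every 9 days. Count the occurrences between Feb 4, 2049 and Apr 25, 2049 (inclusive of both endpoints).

Occurrences land 9·i days after Jan 26, 2049 for i = 0, 1, 2, …
Feb 4, 2049 is 9 days after the start; 9 ÷ 9 = 1 remainder 0. First occurrence in the window: #2 on Feb 4, 2049 (1×9 = 9 days in).
Apr 25, 2049 is 89 days after the start; 89 ÷ 9 = 9 remainder 8. Last occurrence in the window: #10 on Apr 17, 2049.
Occurrences #2 through #10: 9 in total.

9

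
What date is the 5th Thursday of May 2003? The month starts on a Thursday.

May 2003 begins on a Thursday, so the first Thursday is May 1.
The 5th Thursday is 4 weeks later: 1 + 28 = 29.

29 May 2003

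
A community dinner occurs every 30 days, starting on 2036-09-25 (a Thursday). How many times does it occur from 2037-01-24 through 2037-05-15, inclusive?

Occurrences land 30·i days after 2036-09-25 for i = 0, 1, 2, …
2037-01-24 is 121 days after the start; 121 ÷ 30 = 4 remainder 1; since the remainder is 1, round up to i = 5. First occurrence in the window: #6 on 2037-02-22 (5×30 = 150 days in).
2037-05-15 is 232 days after the start; 232 ÷ 30 = 7 remainder 22. Last occurrence in the window: #8 on 2037-04-23.
Occurrences #6 through #8: 3 in total.

3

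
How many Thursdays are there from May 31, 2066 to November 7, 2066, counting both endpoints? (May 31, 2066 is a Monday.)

23

May 31, 2066 is a Monday; the first Thursday on or after it is June 3, 2066 (3 days later).
From June 3, 2066 to November 7, 2066: 27 + 31 + 31 + 30 + 31 + 7 = 157 days (rest of June, July, August, September, October, November).
157 ÷ 7 = 22 full weeks with remainder 3, so 22 more Thursdays after the first → 23.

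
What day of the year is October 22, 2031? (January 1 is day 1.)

295

Days in months before October: 31 + 28 + 31 + 30 + 31 + 30 + 31 + 31 + 30 = 273.
Plus 22 days into October → day 295.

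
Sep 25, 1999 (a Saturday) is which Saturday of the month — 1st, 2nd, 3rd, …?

4th

Day 25 falls in week ⌈25/7⌉ of the month.
Days 1–7 hold the 1st Saturday, 8–14 the 2nd, 15–21 the 3rd, 22–28 the 4th, 29–31 the 5th.
25 is in the range for the 4th.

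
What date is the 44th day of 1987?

Feb 13, 1987

Jan has 31 days (44 − 31 = 13 remain).
13 into Feb → Feb 13.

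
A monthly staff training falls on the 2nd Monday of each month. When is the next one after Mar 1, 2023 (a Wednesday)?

Mar 2023 starts on a Wednesday; its first Monday is the 6th, so the 2nd Monday is the 13th — Mar 13, 2023.
Mar 13, 2023 is after Mar 1, 2023, so that is the next one.

Mar 13, 2023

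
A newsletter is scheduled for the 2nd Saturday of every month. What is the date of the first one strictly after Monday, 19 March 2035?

14 April 2035

March 2035 starts on a Thursday; its first Saturday is the 3rd, so the 2nd Saturday is the 10th — 10 March 2035.
That is not after 19 March 2035, so look at April 2035.
April 2035 starts on a Sunday; its first Saturday is the 7th, so the 2nd Saturday is the 14th — 14 April 2035.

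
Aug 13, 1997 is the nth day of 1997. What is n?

225

Days in months before Aug: 31 + 28 + 31 + 30 + 31 + 30 + 31 = 212.
Plus 13 days into Aug → day 225.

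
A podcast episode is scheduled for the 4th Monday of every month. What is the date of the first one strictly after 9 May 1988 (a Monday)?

May 1988 starts on a Sunday; its first Monday is the 2nd, so the 4th Monday is the 23rd — 23 May 1988.
23 May 1988 is after 9 May 1988, so that is the next one.

23 May 1988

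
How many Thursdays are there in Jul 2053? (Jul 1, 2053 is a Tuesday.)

Jul 1, 2053 is a Tuesday; the first Thursday on or after it is Jul 3, 2053 (2 days later).
From Jul 3, 2053 to Jul 31, 2053 is 31 − 3 = 28 days.
28 ÷ 7 = 4 full weeks with remainder 0, so 4 more Thursdays after the first → 5.

5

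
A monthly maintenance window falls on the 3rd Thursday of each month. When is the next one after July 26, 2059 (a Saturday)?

August 21, 2059

July 2059 starts on a Tuesday; its first Thursday is the 3rd, so the 3rd Thursday is the 17th — July 17, 2059.
That is not after July 26, 2059, so look at August 2059.
August 2059 starts on a Friday; its first Thursday is the 7th, so the 3rd Thursday is the 21st — August 21, 2059.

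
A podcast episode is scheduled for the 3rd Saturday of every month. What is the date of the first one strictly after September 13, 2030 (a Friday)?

September 21, 2030

September 2030 starts on a Sunday; its first Saturday is the 7th, so the 3rd Saturday is the 21st — September 21, 2030.
September 21, 2030 is after September 13, 2030, so that is the next one.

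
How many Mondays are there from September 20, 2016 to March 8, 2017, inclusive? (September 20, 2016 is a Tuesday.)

24

September 20, 2016 is a Tuesday; the first Monday on or after it is September 26, 2016 (6 days later).
From September 26, 2016 to March 8, 2017: 4 + 31 + 30 + 31 + 31 + 28 + 8 = 163 days (rest of September, October, November, December, January, February, March).
163 ÷ 7 = 23 full weeks with remainder 2, so 23 more Mondays after the first → 24.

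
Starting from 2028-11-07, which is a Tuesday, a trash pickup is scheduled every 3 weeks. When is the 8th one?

2029-04-03

The 8th occurrence is 7 intervals after the first: 7 × 21 = 147 days after 2028-11-07.
November has 30 days — 23 days to the end of November leaves 124.
December has 31 days (93 left).
January has 31 days (62 left).
February has 28 days (34 left).
March has 31 days (3 left).
3 days into April → 2029-04-03.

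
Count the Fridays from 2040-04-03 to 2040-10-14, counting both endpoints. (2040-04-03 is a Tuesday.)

2040-04-03 is a Tuesday; the first Friday on or after it is 2040-04-06 (3 days later).
From 2040-04-06 to 2040-10-14: 24 + 31 + 30 + 31 + 31 + 30 + 14 = 191 days (rest of April, May, June, July, August, September, October).
191 ÷ 7 = 27 full weeks with remainder 2, so 27 more Fridays after the first → 28.

28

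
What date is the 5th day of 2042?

5 into January → January 5.

2042-01-05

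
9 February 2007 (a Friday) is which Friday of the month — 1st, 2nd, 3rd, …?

Day 9 falls in week ⌈9/7⌉ of the month.
Days 1–7 hold the 1st Friday, 8–14 the 2nd, 15–21 the 3rd, 22–28 the 4th, 29–31 the 5th.
9 is in the range for the 2nd.

2nd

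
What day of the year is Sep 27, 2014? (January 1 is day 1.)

Days in months before Sep: 31 + 28 + 31 + 30 + 31 + 30 + 31 + 31 = 243.
Plus 27 days into Sep → day 270.

270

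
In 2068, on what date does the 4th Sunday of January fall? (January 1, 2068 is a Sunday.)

2068-01-22

January 2068 begins on a Sunday, so the first Sunday is January 1.
The 4th Sunday is 3 weeks later: 1 + 21 = 22.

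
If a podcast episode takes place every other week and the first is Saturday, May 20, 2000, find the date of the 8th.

The 8th occurrence is 7 intervals after the first: 7 × 14 = 98 days after May 20, 2000.
May has 31 days — 11 days to the end of May leaves 87.
Jun has 30 days (57 left).
Jul has 31 days (26 left).
26 days into Aug → Aug 26, 2000.

Aug 26, 2000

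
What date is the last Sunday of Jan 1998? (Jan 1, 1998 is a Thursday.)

Jan 1998 begins on a Thursday, so the first Sunday is Jan 4 (3 days later).
Jan 1998 has 31 days. Adding weeks: 4, 11, 18, 25 — the last one ≤ 31 is the 25th.

Jan 25, 1998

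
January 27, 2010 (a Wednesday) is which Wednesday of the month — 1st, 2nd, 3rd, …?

4th

Day 27 falls in week ⌈27/7⌉ of the month.
Days 1–7 hold the 1st Wednesday, 8–14 the 2nd, 15–21 the 3rd, 22–28 the 4th, 29–31 the 5th.
27 is in the range for the 4th.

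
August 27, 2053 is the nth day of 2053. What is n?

239

Days in months before August: 31 + 28 + 31 + 30 + 31 + 30 + 31 = 212.
Plus 27 days into August → day 239.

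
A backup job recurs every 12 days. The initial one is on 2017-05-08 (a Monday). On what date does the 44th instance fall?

2018-10-06

The 44th occurrence is 43 intervals after the first: 43 × 12 = 516 days after 2017-05-08.
May has 31 days — 23 days to the end of May leaves 493.
From end of May to end of 2017 is 214 days (279 left).
January has 31 days (248 left).
February has 28 days (220 left).
March has 31 days (189 left).
April has 30 days (159 left).
May has 31 days (128 left).
June has 30 days (98 left).
July has 31 days (67 left).
August has 31 days (36 left).
September has 30 days (6 left).
6 days into October → 2018-10-06.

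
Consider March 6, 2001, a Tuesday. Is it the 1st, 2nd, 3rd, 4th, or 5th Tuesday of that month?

1st

Day 6 falls in week ⌈6/7⌉ of the month.
Days 1–7 hold the 1st Tuesday, 8–14 the 2nd, 15–21 the 3rd, 22–28 the 4th, 29–31 the 5th.
6 is in the range for the 1st.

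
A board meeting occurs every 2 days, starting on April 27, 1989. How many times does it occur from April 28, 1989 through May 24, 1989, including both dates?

Occurrences land 2·i days after April 27, 1989 for i = 0, 1, 2, …
April 28, 1989 is 1 day after the start; 1 ÷ 2 = 0 remainder 1; since the remainder is 1, round up to i = 1. First occurrence in the window: #2 on April 29, 1989 (1×2 = 2 days in).
May 24, 1989 is 27 days after the start; 27 ÷ 2 = 13 remainder 1. Last occurrence in the window: #14 on May 23, 1989.
Occurrences #2 through #14: 13 in total.

13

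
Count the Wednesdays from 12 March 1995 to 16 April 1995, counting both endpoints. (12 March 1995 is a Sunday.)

5

12 March 1995 is a Sunday; the first Wednesday on or after it is 15 March 1995 (3 days later).
From 15 March 1995 to 16 April 1995: 16 + 16 = 32 days (rest of March, April).
32 ÷ 7 = 4 full weeks with remainder 4, so 4 more Wednesdays after the first → 5.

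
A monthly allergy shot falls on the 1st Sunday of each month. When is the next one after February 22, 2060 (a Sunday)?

March 7, 2060

February 2060 starts on a Sunday, so its 1st Sunday is February 1, 2060.
That is not after February 22, 2060, so look at March 2060.
March 2060 starts on a Monday, so its 1st Sunday is March 7, 2060 (6 days in).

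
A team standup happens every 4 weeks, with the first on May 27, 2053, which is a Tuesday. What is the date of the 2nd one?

The 2nd occurrence is 1 interval after the first: 1 × 28 = 28 days after May 27, 2053.
May has 31 days — 4 days to the end of May leaves 24.
24 days into Jun → Jun 24, 2053.

Jun 24, 2053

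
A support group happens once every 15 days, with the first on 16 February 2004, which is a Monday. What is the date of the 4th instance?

The 4th occurrence is 3 intervals after the first: 3 × 15 = 45 days after 16 February 2004.
February has 29 days — 13 days to the end of February leaves 32.
March has 31 days (1 left).
1 day into April → 1 April 2004.

1 April 2004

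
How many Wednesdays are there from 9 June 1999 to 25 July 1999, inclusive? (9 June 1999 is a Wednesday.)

7

9 June 1999 is a Wednesday; the first Wednesday on or after it is 9 June 1999.
From 9 June 1999 to 25 July 1999: 21 + 25 = 46 days (rest of June, July).
46 ÷ 7 = 6 full weeks with remainder 4, so 6 more Wednesdays after the first → 7.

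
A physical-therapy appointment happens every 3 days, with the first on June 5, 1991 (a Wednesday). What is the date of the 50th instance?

October 30, 1991

The 50th occurrence is 49 intervals after the first: 49 × 3 = 147 days after June 5, 1991.
June has 30 days — 25 days to the end of June leaves 122.
July has 31 days (91 left).
August has 31 days (60 left).
September has 30 days (30 left).
30 days into October → October 30, 1991.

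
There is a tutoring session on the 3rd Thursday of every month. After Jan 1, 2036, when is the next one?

Jan 2036 starts on a Tuesday; its first Thursday is the 3rd, so the 3rd Thursday is the 17th — Jan 17, 2036.
Jan 17, 2036 is after Jan 1, 2036, so that is the next one.

Jan 17, 2036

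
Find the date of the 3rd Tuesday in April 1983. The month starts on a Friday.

April 1983 begins on a Friday, so the first Tuesday is April 5 (4 days later).
The 3rd Tuesday is 2 weeks later: 5 + 14 = 19.

19 April 1983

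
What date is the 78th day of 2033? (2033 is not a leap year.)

19 March 2033

January has 31 days (78 − 31 = 47 remain).
February has 28 days (47 − 28 = 19 remain).
19 into March → March 19.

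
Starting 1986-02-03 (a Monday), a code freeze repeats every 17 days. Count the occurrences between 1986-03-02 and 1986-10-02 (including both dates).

Occurrences land 17·i days after 1986-02-03 for i = 0, 1, 2, …
1986-03-02 is 27 days after the start; 27 ÷ 17 = 1 remainder 10; since the remainder is 10, round up to i = 2. First occurrence in the window: #3 on 1986-03-09 (2×17 = 34 days in).
1986-10-02 is 241 days after the start; 241 ÷ 17 = 14 remainder 3. Last occurrence in the window: #15 on 1986-09-29.
Occurrences #3 through #15: 13 in total.

13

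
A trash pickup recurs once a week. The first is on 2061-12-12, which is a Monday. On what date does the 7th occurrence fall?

The 7th occurrence is 6 intervals after the first: 6 × 7 = 42 days after 2061-12-12.
December has 31 days — 19 days to the end of December leaves 23.
23 days into January → 2062-01-23.

2062-01-23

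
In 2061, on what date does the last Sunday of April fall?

April 2061 begins on a Friday, so the first Sunday is April 3 (2 days later).
April 2061 has 30 days. Adding weeks: 3, 10, 17, 24 — the last one ≤ 30 is the 24th.

24 April 2061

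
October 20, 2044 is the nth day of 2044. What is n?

294

Days in months before October: 31 + 29 + 31 + 30 + 31 + 30 + 31 + 31 + 30 = 274.
Plus 20 days into October → day 294.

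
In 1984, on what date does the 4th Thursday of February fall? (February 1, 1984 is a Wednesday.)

February 23, 1984

February 1984 begins on a Wednesday, so the first Thursday is February 2 (1 day later).
The 4th Thursday is 3 weeks later: 2 + 21 = 23.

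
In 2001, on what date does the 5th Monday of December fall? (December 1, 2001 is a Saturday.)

December 31, 2001

December 2001 begins on a Saturday, so the first Monday is December 3 (2 days later).
The 5th Monday is 4 weeks later: 3 + 28 = 31.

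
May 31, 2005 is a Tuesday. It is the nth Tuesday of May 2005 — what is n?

5th

Day 31 falls in week ⌈31/7⌉ of the month.
Days 1–7 hold the 1st Tuesday, 8–14 the 2nd, 15–21 the 3rd, 22–28 the 4th, 29–31 the 5th.
31 is in the range for the 5th.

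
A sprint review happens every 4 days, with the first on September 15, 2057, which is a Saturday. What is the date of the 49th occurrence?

March 26, 2058

The 49th occurrence is 48 intervals after the first: 48 × 4 = 192 days after September 15, 2057.
September has 30 days — 15 days to the end of September leaves 177.
October has 31 days (146 left).
November has 30 days (116 left).
December has 31 days (85 left).
January has 31 days (54 left).
February has 28 days (26 left).
26 days into March → March 26, 2058.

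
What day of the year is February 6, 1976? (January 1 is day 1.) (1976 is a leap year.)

37

Days in months before February: 31 = 31.
Plus 6 days into February → day 37.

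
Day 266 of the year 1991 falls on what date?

September 23, 1991

January has 31 days (266 − 31 = 235 remain).
February has 28 days (235 − 28 = 207 remain).
March has 31 days (207 − 31 = 176 remain).
April has 30 days (176 − 30 = 146 remain).
May has 31 days (146 − 31 = 115 remain).
June has 30 days (115 − 30 = 85 remain).
July has 31 days (85 − 31 = 54 remain).
August has 31 days (54 − 31 = 23 remain).
23 into September → September 23.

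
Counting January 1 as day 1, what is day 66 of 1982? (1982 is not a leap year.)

January has 31 days (66 − 31 = 35 remain).
February has 28 days (35 − 28 = 7 remain).
7 into March → March 7.

7 March 1982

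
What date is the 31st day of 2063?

2063-01-31

31 into January → January 31.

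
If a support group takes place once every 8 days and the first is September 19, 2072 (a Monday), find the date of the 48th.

The 48th occurrence is 47 intervals after the first: 47 × 8 = 376 days after September 19, 2072.
September has 30 days — 11 days to the end of September leaves 365.
October has 31 days (334 left).
November has 30 days (304 left).
December has 31 days (273 left).
January has 31 days (242 left).
February has 28 days (214 left).
March has 31 days (183 left).
April has 30 days (153 left).
May has 31 days (122 left).
June has 30 days (92 left).
July has 31 days (61 left).
August has 31 days (30 left).
30 days into September → September 30, 2073.

September 30, 2073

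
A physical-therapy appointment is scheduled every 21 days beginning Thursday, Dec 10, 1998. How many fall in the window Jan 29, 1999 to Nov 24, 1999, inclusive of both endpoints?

Occurrences land 21·i days after Dec 10, 1998 for i = 0, 1, 2, …
Jan 29, 1999 is 50 days after the start; 50 ÷ 21 = 2 remainder 8; since the remainder is 8, round up to i = 3. First occurrence in the window: #4 on Feb 11, 1999 (3×21 = 63 days in).
Nov 24, 1999 is 349 days after the start; 349 ÷ 21 = 16 remainder 13. Last occurrence in the window: #17 on Nov 11, 1999.
Occurrences #4 through #17: 14 in total.

14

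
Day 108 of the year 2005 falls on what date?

January has 31 days (108 − 31 = 77 remain).
February has 28 days (77 − 28 = 49 remain).
March has 31 days (49 − 31 = 18 remain).
18 into April → April 18.

18 April 2005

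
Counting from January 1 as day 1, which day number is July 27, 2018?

208

Days in months before July: 31 + 28 + 31 + 30 + 31 + 30 = 181.
Plus 27 days into July → day 208.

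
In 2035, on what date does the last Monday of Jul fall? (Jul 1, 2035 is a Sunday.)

Jul 30, 2035

Jul 2035 begins on a Sunday, so the first Monday is Jul 2 (1 day later).
Jul 2035 has 31 days. Adding weeks: 2, 9, 16, 23, 30 — the last one ≤ 31 is the 30th.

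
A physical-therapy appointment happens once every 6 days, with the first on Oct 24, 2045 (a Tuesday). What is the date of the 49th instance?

Aug 8, 2046

The 49th occurrence is 48 intervals after the first: 48 × 6 = 288 days after Oct 24, 2045.
Oct has 31 days — 7 days to the end of Oct leaves 281.
Nov has 30 days (251 left).
Dec has 31 days (220 left).
Jan has 31 days (189 left).
Feb has 28 days (161 left).
Mar has 31 days (130 left).
Apr has 30 days (100 left).
May has 31 days (69 left).
Jun has 30 days (39 left).
Jul has 31 days (8 left).
8 days into Aug → Aug 8, 2046.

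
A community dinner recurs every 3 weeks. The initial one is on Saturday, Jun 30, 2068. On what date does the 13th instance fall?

Mar 9, 2069

The 13th occurrence is 12 intervals after the first: 12 × 21 = 252 days after Jun 30, 2068.
Jun has 30 days — 0 days to the end of Jun leaves 252.
Jul has 31 days (221 left).
Aug has 31 days (190 left).
Sep has 30 days (160 left).
Oct has 31 days (129 left).
Nov has 30 days (99 left).
Dec has 31 days (68 left).
Jan has 31 days (37 left).
Feb has 28 days (9 left).
9 days into Mar → Mar 9, 2069.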